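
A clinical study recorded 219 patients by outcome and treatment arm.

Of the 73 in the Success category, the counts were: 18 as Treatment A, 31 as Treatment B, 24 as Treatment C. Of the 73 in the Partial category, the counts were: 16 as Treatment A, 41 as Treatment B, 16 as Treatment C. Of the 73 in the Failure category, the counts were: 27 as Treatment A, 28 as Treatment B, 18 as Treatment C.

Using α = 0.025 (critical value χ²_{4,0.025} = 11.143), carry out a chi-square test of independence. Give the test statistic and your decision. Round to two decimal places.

7.95; fail to reject H₀

Row totals: 73, 73, 73. Column totals: 61, 100, 58. Grand total N = 219.
Expected counts (row total × column total / N):
  Success, Treatment A: 73×61/219 = 20.333
  Success, Treatment B: 73×100/219 = 33.333
  Success, Treatment C: 73×58/219 = 19.333
  Partial, Treatment A: 73×61/219 = 20.333
  Partial, Treatment B: 73×100/219 = 33.333
  Partial, Treatment C: 73×58/219 = 19.333
  Failure, Treatment A: 73×61/219 = 20.333
  Failure, Treatment B: 73×100/219 = 33.333
  Failure, Treatment C: 73×58/219 = 19.333
Contributions (O − E)²/E:
  (18 − 20.333)²/20.333 = 0.2677
  (31 − 33.333)²/33.333 = 0.1633
  (24 − 19.333)²/19.333 = 1.1266
  (16 − 20.333)²/20.333 = 0.9234
  (41 − 33.333)²/33.333 = 1.7635
  (16 − 19.333)²/19.333 = 0.5746
  (27 − 20.333)²/20.333 = 2.1860
  (28 − 33.333)²/33.333 = 0.8532
  (18 − 19.333)²/19.333 = 0.0919
χ² = 0.2677 + 0.1633 + 1.1266 + 0.9234 + 1.7635 + 0.5746 + 2.1860 + 0.8532 + 0.0919 = 7.95
df = (3−1)(3−1) = 4. Since 7.95 < 11.143, fail to reject the null hypothesis of independence at α = 0.025.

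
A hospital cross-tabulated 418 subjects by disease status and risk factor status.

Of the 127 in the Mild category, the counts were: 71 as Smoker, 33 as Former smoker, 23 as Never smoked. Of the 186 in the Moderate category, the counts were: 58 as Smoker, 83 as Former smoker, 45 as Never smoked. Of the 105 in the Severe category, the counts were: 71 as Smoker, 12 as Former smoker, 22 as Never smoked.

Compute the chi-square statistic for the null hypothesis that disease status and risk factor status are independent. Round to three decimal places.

Row totals: 127, 186, 105. Column totals: 200, 128, 90. Grand total N = 418.
Expected counts (row total × column total / N):
  Mild, Smoker: 127×200/418 = 60.7656
  Mild, Former smoker: 127×128/418 = 38.8900
  Mild, Never smoked: 127×90/418 = 27.3445
  Moderate, Smoker: 186×200/418 = 88.9952
  Moderate, Former smoker: 186×128/418 = 56.9569
  Moderate, Never smoked: 186×90/418 = 40.0478
  Severe, Smoker: 105×200/418 = 50.2392
  Severe, Former smoker: 105×128/418 = 32.1531
  Severe, Never smoked: 105×90/418 = 22.6077
Contributions (O − E)²/E:
  (71 − 60.7656)²/60.7656 = 1.7237
  (33 − 38.8900)²/38.8900 = 0.8921
  (23 − 27.3445)²/27.3445 = 0.6903
  (58 − 88.9952)²/88.9952 = 10.7950
  (83 − 56.9569)²/56.9569 = 11.9080
  (45 − 40.0478)²/40.0478 = 0.6124
  (71 − 50.2392)²/50.2392 = 8.5792
  (12 − 32.1531)²/32.1531 = 12.6317
  (22 − 22.6077)²/22.6077 = 0.0163
χ² = 1.7237 + 0.8921 + 0.6903 + 10.7950 + 11.9080 + 0.6124 + 8.5792 + 12.6317 + 0.0163 = 47.849

47.849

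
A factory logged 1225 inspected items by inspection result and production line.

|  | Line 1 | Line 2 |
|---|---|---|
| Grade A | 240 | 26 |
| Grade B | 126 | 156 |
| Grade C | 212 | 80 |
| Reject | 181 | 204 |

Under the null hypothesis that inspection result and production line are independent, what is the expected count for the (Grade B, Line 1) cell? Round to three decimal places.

Row total (Grade B) = 282; column total (Line 1) = 759; grand total N = 1225.
Expected count = (row total × column total) / N = 282 × 759 / 1225 = 174.725.

174.725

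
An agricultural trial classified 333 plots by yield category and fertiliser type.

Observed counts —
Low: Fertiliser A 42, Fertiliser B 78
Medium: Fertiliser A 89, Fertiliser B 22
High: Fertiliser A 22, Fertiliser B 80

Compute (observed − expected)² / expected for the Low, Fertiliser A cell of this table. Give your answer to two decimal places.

Row total (Low) = 120; column total (Fertiliser A) = 153; N = 333.
Expected count E = 120 × 153 / 333 = 55.135.
Contribution = (O − E)²/E = (42 − 55.135)² / 55.135 = 3.13.

3.13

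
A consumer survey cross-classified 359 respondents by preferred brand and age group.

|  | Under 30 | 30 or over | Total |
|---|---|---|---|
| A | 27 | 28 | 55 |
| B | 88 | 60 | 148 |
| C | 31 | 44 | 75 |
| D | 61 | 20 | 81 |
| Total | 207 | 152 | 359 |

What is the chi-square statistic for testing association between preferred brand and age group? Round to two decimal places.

20.37

Grand total N = 359.
Expected counts (row total × column total / N):
  A, Under 30: 55×207/359 = 31.713
  A, 30 or over: 55×152/359 = 23.287
  B, Under 30: 148×207/359 = 85.337
  B, 30 or over: 148×152/359 = 62.663
  C, Under 30: 75×207/359 = 43.245
  C, 30 or over: 75×152/359 = 31.755
  D, Under 30: 81×207/359 = 46.705
  D, 30 or over: 81×152/359 = 34.295
Contributions (O − E)²/E:
  (27 − 31.713)²/31.713 = 0.7004
  (28 − 23.287)²/23.287 = 0.9539
  (88 − 85.337)²/85.337 = 0.0831
  (60 − 62.663)²/62.663 = 0.1132
  (31 − 43.245)²/43.245 = 3.4672
  (44 − 31.755)²/31.755 = 4.7218
  (61 − 46.705)²/46.705 = 4.3753
  (20 − 34.295)²/34.295 = 5.9585
χ² = 0.7004 + 0.9539 + 0.0831 + 0.1132 + 3.4672 + 4.7218 + 4.3753 + 5.9585 = 20.37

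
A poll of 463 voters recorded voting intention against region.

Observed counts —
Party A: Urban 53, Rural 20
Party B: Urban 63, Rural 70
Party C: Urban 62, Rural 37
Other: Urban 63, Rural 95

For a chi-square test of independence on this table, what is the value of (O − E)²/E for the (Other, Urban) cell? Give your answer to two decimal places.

Row total (Other) = 158; column total (Urban) = 241; N = 463.
Expected count E = 158 × 241 / 463 = 82.242.
Contribution = (O − E)²/E = (63 − 82.242)² / 82.242 = 4.50.

4.50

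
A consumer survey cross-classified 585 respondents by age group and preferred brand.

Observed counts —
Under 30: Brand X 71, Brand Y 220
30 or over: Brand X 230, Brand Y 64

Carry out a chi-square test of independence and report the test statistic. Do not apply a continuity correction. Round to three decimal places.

169.669

Row totals: 291, 294. Column totals: 301, 284. Grand total N = 585.
Expected counts (row total × column total / N):
  Under 30, Brand X: 291×301/585 = 149.7282
  Under 30, Brand Y: 291×284/585 = 141.2718
  30 or over, Brand X: 294×301/585 = 151.2718
  30 or over, Brand Y: 294×284/585 = 142.7282
Contributions (O − E)²/E:
  (71 − 149.7282)²/149.7282 = 41.3959
  (220 − 141.2718)²/141.2718 = 43.8738
  (230 − 151.2718)²/151.2718 = 40.9735
  (64 − 142.7282)²/142.7282 = 43.4261
χ² = 41.3959 + 43.8738 + 40.9735 + 43.4261 = 169.669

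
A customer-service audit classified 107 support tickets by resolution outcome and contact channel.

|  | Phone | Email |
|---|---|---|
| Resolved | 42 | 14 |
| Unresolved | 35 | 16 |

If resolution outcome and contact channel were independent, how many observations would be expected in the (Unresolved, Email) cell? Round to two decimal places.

14.30

Row total (Unresolved) = 51; column total (Email) = 30; grand total N = 107.
Expected count = (row total × column total) / N = 51 × 30 / 107 = 14.30.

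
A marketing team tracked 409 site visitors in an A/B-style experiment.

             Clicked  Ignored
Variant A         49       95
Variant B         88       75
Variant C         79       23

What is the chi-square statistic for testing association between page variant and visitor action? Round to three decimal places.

45.326

Row totals: 144, 163, 102. Column totals: 216, 193. Grand total N = 409.
Expected counts (row total × column total / N):
  Variant A, Clicked: 144×216/409 = 76.0489
  Variant A, Ignored: 144×193/409 = 67.9511
  Variant B, Clicked: 163×216/409 = 86.0831
  Variant B, Ignored: 163×193/409 = 76.9169
  Variant C, Clicked: 102×216/409 = 53.8680
  Variant C, Ignored: 102×193/409 = 48.1320
Contributions (O − E)²/E:
  (49 − 76.0489)²/76.0489 = 9.6207
  (95 − 67.9511)²/67.9511 = 10.7672
  (88 − 86.0831)²/86.0831 = 0.0427
  (75 − 76.9169)²/76.9169 = 0.0478
  (79 − 53.8680)²/53.8680 = 11.7253
  (23 − 48.1320)²/48.1320 = 13.1226
χ² = 9.6207 + 10.7672 + 0.0427 + 0.0478 + 11.7253 + 13.1226 = 45.326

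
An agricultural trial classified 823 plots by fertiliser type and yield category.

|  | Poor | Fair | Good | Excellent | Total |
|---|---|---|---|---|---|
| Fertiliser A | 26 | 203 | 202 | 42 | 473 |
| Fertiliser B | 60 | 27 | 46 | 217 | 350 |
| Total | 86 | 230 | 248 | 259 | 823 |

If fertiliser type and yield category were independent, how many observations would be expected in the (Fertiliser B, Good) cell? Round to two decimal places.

105.47

Row total (Fertiliser B) = 350; column total (Good) = 248; grand total N = 823.
Expected count = (row total × column total) / N = 350 × 248 / 823 = 105.47.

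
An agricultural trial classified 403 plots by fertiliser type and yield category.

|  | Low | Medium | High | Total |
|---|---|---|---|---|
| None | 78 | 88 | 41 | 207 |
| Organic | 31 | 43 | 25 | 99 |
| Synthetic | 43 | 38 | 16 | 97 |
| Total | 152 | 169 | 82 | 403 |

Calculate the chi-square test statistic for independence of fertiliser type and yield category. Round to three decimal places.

4.355

Grand total N = 403.
Expected counts (row total × column total / N):
  None, Low: 207×152/403 = 78.0744
  None, Medium: 207×169/403 = 86.8065
  None, High: 207×82/403 = 42.1191
  Organic, Low: 99×152/403 = 37.3400
  Organic, Medium: 99×169/403 = 41.5161
  Organic, High: 99×82/403 = 20.1439
  Synthetic, Low: 97×152/403 = 36.5856
  Synthetic, Medium: 97×169/403 = 40.6774
  Synthetic, High: 97×82/403 = 19.7370
Contributions (O − E)²/E:
  (78 − 78.0744)²/78.0744 = 0.0001
  (88 − 86.8065)²/86.8065 = 0.0164
  (41 − 42.1191)²/42.1191 = 0.0297
  (31 − 37.3400)²/37.3400 = 1.0765
  (43 − 41.5161)²/41.5161 = 0.0530
  (25 − 20.1439)²/20.1439 = 1.1707
  (43 − 36.5856)²/36.5856 = 1.1246
  (38 − 40.6774)²/40.6774 = 0.1762
  (16 − 19.7370)²/19.7370 = 0.7076
χ² = 0.0001 + 0.0164 + 0.0297 + 1.0765 + 0.0530 + 1.1707 + 1.1246 + 0.1762 + 0.7076 = 4.355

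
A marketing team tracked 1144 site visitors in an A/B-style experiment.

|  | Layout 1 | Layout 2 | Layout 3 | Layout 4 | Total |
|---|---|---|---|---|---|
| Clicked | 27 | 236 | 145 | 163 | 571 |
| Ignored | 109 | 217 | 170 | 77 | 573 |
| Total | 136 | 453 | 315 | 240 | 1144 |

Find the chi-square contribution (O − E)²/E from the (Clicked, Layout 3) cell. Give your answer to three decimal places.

Row total (Clicked) = 571; column total (Layout 3) = 315; N = 1144.
Expected count E = 571 × 315 / 1144 = 157.2247.
Contribution = (O − E)²/E = (145 − 157.2247)² / 157.2247 = 0.951.

0.951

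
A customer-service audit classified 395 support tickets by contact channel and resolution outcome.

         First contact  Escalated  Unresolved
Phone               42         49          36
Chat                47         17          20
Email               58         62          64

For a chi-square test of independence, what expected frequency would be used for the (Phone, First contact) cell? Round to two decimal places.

47.26

Row total (Phone) = 127; column total (First contact) = 147; grand total N = 395.
Expected count = (row total × column total) / N = 127 × 147 / 395 = 47.26.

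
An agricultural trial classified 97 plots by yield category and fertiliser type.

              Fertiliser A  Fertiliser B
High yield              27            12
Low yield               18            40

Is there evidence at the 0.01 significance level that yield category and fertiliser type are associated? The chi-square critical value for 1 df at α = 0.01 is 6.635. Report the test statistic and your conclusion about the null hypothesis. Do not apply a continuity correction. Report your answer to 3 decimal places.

Row totals: 39, 58. Column totals: 45, 52. Grand total N = 97.
Expected counts (row total × column total / N):
  High yield, Fertiliser A: 39×45/97 = 18.0928
  High yield, Fertiliser B: 39×52/97 = 20.9072
  Low yield, Fertiliser A: 58×45/97 = 26.9072
  Low yield, Fertiliser B: 58×52/97 = 31.0928
Contributions (O − E)²/E:
  (27 − 18.0928)²/18.0928 = 4.3851
  (12 − 20.9072)²/20.9072 = 3.7948
  (18 − 26.9072)²/26.9072 = 2.9486
  (40 − 31.0928)²/31.0928 = 2.5517
χ² = 4.3851 + 3.7948 + 2.9486 + 2.5517 = 13.680
df = (2−1)(2−1) = 1. Since 13.680 > 6.635, reject the null hypothesis of independence at α = 0.01.

13.680; reject H₀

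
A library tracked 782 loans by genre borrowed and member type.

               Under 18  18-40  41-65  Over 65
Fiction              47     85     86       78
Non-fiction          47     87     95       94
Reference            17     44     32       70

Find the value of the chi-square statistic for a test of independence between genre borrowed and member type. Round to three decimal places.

Row totals: 296, 323, 163. Column totals: 111, 216, 213, 242. Grand total N = 782.
Expected counts (row total × column total / N):
  Fiction, Under 18: 296×111/782 = 42.0153
  Fiction, 18-40: 296×216/782 = 81.7596
  Fiction, 41-65: 296×213/782 = 80.6240
  Fiction, Over 65: 296×242/782 = 91.6010
  Non-fiction, Under 18: 323×111/782 = 45.8478
  Non-fiction, 18-40: 323×216/782 = 89.2174
  Non-fiction, 41-65: 323×213/782 = 87.9783
  Non-fiction, Over 65: 323×242/782 = 99.9565
  Reference, Under 18: 163×111/782 = 23.1368
  Reference, 18-40: 163×216/782 = 45.0230
  Reference, 41-65: 163×213/782 = 44.3977
  Reference, Over 65: 163×242/782 = 50.4425
Contributions (O − E)²/E:
  (47 − 42.0153)²/42.0153 = 0.5914
  (85 − 81.7596)²/81.7596 = 0.1284
  (86 − 80.6240)²/80.6240 = 0.3585
  (78 − 91.6010)²/91.6010 = 2.0195
  (47 − 45.8478)²/45.8478 = 0.0290
  (87 − 89.2174)²/89.2174 = 0.0551
  (95 − 87.9783)²/87.9783 = 0.5604
  (94 − 99.9565)²/99.9565 = 0.3550
  (17 − 23.1368)²/23.1368 = 1.6277
  (44 − 45.0230)²/45.0230 = 0.0232
  (32 − 44.3977)²/44.3977 = 3.4620
  (70 − 50.4425)²/50.4425 = 7.5828
χ² = 0.5914 + 0.1284 + 0.3585 + 2.0195 + 0.0290 + 0.0551 + 0.5604 + 0.3550 + 1.6277 + 0.0232 + 3.4620 + 7.5828 = 16.793

16.793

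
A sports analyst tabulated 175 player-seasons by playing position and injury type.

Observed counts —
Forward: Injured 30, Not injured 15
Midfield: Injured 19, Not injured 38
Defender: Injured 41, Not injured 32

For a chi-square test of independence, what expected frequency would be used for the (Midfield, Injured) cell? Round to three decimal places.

29.314

Row total (Midfield) = 57; column total (Injured) = 90; grand total N = 175.
Expected count = (row total × column total) / N = 57 × 90 / 175 = 29.314.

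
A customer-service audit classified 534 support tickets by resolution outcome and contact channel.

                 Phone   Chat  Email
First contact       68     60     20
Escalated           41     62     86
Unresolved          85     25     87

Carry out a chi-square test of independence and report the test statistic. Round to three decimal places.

Row totals: 148, 189, 197. Column totals: 194, 147, 193. Grand total N = 534.
Expected counts (row total × column total / N):
  First contact, Phone: 148×194/534 = 53.7678
  First contact, Chat: 148×147/534 = 40.7416
  First contact, Email: 148×193/534 = 53.4906
  Escalated, Phone: 189×194/534 = 68.6629
  Escalated, Chat: 189×147/534 = 52.0281
  Escalated, Email: 189×193/534 = 68.3090
  Unresolved, Phone: 197×194/534 = 71.5693
  Unresolved, Chat: 197×147/534 = 54.2303
  Unresolved, Email: 197×193/534 = 71.2004
Contributions (O − E)²/E:
  (68 − 53.7678)²/53.7678 = 3.7672
  (60 − 40.7416)²/40.7416 = 9.1034
  (20 − 53.4906)²/53.4906 = 20.9685
  (41 − 68.6629)²/68.6629 = 11.1448
  (62 − 52.0281)²/52.0281 = 1.9113
  (86 − 68.3090)²/68.3090 = 4.5817
  (85 − 71.5693)²/71.5693 = 2.5204
  (25 − 54.2303)²/54.2303 = 15.7552
  (87 − 71.2004)²/71.2004 = 3.5060
χ² = 3.7672 + 9.1034 + 20.9685 + 11.1448 + 1.9113 + 4.5817 + 2.5204 + 15.7552 + 3.5060 = 73.259

73.259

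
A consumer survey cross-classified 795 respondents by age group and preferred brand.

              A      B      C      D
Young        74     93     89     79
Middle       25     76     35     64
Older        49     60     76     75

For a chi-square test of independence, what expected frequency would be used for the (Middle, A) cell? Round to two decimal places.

Row total (Middle) = 200; column total (A) = 148; grand total N = 795.
Expected count = (row total × column total) / N = 200 × 148 / 795 = 37.23.

37.23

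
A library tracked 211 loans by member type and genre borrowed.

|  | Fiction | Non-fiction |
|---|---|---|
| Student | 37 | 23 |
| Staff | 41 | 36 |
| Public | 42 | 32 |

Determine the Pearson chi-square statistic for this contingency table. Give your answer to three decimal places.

0.975

Row totals: 60, 77, 74. Column totals: 120, 91. Grand total N = 211.
Expected counts (row total × column total / N):
  Student, Fiction: 60×120/211 = 34.1232
  Student, Non-fiction: 60×91/211 = 25.8768
  Staff, Fiction: 77×120/211 = 43.7915
  Staff, Non-fiction: 77×91/211 = 33.2085
  Public, Fiction: 74×120/211 = 42.0853
  Public, Non-fiction: 74×91/211 = 31.9147
Contributions (O − E)²/E:
  (37 − 34.1232)²/34.1232 = 0.2425
  (23 − 25.8768)²/25.8768 = 0.3198
  (41 − 43.7915)²/43.7915 = 0.1779
  (36 − 33.2085)²/33.2085 = 0.2347
  (42 − 42.0853)²/42.0853 = 0.0002
  (32 − 31.9147)²/31.9147 = 0.0002
χ² = 0.2425 + 0.3198 + 0.1779 + 0.2347 + 0.0002 + 0.0002 = 0.975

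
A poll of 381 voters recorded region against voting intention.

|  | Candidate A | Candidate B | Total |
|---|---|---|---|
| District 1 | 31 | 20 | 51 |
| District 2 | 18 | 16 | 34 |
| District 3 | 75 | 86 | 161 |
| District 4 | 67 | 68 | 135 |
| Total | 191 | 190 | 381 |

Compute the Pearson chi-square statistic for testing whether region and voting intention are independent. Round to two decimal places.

Grand total N = 381.
Expected counts (row total × column total / N):
  District 1, Candidate A: 51×191/381 = 25.567
  District 1, Candidate B: 51×190/381 = 25.433
  District 2, Candidate A: 34×191/381 = 17.045
  District 2, Candidate B: 34×190/381 = 16.955
  District 3, Candidate A: 161×191/381 = 80.711
  District 3, Candidate B: 161×190/381 = 80.289
  District 4, Candidate A: 135×191/381 = 67.677
  District 4, Candidate B: 135×190/381 = 67.323
Contributions (O − E)²/E:
  (31 − 25.567)²/25.567 = 1.1545
  (20 − 25.433)²/25.433 = 1.1606
  (18 − 17.045)²/17.045 = 0.0535
  (16 − 16.955)²/16.955 = 0.0538
  (75 − 80.711)²/80.711 = 0.4041
  (86 − 80.289)²/80.289 = 0.4062
  (67 − 67.677)²/67.677 = 0.0068
  (68 − 67.323)²/67.323 = 0.0068
χ² = 1.1545 + 1.1606 + 0.0535 + 0.0538 + 0.4041 + 0.4062 + 0.0068 + 0.0068 = 3.25

3.25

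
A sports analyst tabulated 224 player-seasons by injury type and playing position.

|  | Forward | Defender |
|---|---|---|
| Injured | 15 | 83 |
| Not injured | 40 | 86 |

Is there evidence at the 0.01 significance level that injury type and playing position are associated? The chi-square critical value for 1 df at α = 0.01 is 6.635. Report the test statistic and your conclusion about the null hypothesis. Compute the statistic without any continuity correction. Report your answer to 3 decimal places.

8.043; reject H₀

Row totals: 98, 126. Column totals: 55, 169. Grand total N = 224.
Expected counts (row total × column total / N):
  Injured, Forward: 98×55/224 = 24.0625
  Injured, Defender: 98×169/224 = 73.9375
  Not injured, Forward: 126×55/224 = 30.9375
  Not injured, Defender: 126×169/224 = 95.0625
Contributions (O − E)²/E:
  (15 − 24.0625)²/24.0625 = 3.4131
  (83 − 73.9375)²/73.9375 = 1.1108
  (40 − 30.9375)²/30.9375 = 2.6547
  (86 − 95.0625)²/95.0625 = 0.8639
χ² = 3.4131 + 1.1108 + 2.6547 + 0.8639 = 8.043
df = (2−1)(2−1) = 1. Since 8.043 > 6.635, reject the null hypothesis of independence at α = 0.01.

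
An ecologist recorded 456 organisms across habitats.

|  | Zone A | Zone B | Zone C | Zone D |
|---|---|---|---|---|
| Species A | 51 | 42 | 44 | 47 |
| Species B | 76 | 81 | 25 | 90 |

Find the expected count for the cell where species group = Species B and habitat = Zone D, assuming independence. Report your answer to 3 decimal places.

81.719

Row total (Species B) = 272; column total (Zone D) = 137; grand total N = 456.
Expected count = (row total × column total) / N = 272 × 137 / 456 = 81.719.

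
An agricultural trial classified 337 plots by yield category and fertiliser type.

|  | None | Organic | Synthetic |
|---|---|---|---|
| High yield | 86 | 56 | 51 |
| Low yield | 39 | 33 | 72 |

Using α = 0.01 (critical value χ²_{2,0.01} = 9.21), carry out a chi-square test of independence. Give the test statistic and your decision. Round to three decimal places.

Row totals: 193, 144. Column totals: 125, 89, 123. Grand total N = 337.
Expected counts (row total × column total / N):
  High yield, None: 193×125/337 = 71.5875
  High yield, Organic: 193×89/337 = 50.9703
  High yield, Synthetic: 193×123/337 = 70.4421
  Low yield, None: 144×125/337 = 53.4125
  Low yield, Organic: 144×89/337 = 38.0297
  Low yield, Synthetic: 144×123/337 = 52.5579
Contributions (O − E)²/E:
  (86 − 71.5875)²/71.5875 = 2.9016
  (56 − 50.9703)²/50.9703 = 0.4963
  (51 − 70.4421)²/70.4421 = 5.3660
  (39 − 53.4125)²/53.4125 = 3.8890
  (33 − 38.0297)²/38.0297 = 0.6652
  (72 − 52.5579)²/52.5579 = 7.1920
χ² = 2.9016 + 0.4963 + 5.3660 + 3.8890 + 0.6652 + 7.1920 = 20.510
df = (2−1)(3−1) = 2. Since 20.510 > 9.21, reject the null hypothesis of independence at α = 0.01.

20.510; reject H₀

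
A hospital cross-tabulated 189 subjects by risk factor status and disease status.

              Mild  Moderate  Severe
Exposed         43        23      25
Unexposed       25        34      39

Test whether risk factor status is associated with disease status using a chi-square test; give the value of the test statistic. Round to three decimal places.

Row totals: 91, 98. Column totals: 68, 57, 64. Grand total N = 189.
Expected counts (row total × column total / N):
  Exposed, Mild: 91×68/189 = 32.7407
  Exposed, Moderate: 91×57/189 = 27.4444
  Exposed, Severe: 91×64/189 = 30.8148
  Unexposed, Mild: 98×68/189 = 35.2593
  Unexposed, Moderate: 98×57/189 = 29.5556
  Unexposed, Severe: 98×64/189 = 33.1852
Contributions (O − E)²/E:
  (43 − 32.7407)²/32.7407 = 3.2148
  (23 − 27.4444)²/27.4444 = 0.7197
  (25 − 30.8148)²/30.8148 = 1.0973
  (25 − 35.2593)²/35.2593 = 2.9851
  (34 − 29.5556)²/29.5556 = 0.6683
  (39 − 33.1852)²/33.1852 = 1.0189
χ² = 3.2148 + 0.7197 + 1.0973 + 2.9851 + 0.6683 + 1.0189 = 9.704

9.704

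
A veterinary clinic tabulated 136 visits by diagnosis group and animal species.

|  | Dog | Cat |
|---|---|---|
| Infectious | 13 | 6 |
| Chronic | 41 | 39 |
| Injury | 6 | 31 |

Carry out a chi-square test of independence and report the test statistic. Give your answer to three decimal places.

17.886

Row totals: 19, 80, 37. Column totals: 60, 76. Grand total N = 136.
Expected counts (row total × column total / N):
  Infectious, Dog: 19×60/136 = 8.3824
  Infectious, Cat: 19×76/136 = 10.6176
  Chronic, Dog: 80×60/136 = 35.2941
  Chronic, Cat: 80×76/136 = 44.7059
  Injury, Dog: 37×60/136 = 16.3235
  Injury, Cat: 37×76/136 = 20.6765
Contributions (O − E)²/E:
  (13 − 8.3824)²/8.3824 = 2.5437
  (6 − 10.6176)²/10.6176 = 2.0082
  (41 − 35.2941)²/35.2941 = 0.9225
  (39 − 44.7059)²/44.7059 = 0.7283
  (6 − 16.3235)²/16.3235 = 6.5289
  (31 − 20.6765)²/20.6765 = 5.1544
χ² = 2.5437 + 2.0082 + 0.9225 + 0.7283 + 6.5289 + 5.1544 = 17.886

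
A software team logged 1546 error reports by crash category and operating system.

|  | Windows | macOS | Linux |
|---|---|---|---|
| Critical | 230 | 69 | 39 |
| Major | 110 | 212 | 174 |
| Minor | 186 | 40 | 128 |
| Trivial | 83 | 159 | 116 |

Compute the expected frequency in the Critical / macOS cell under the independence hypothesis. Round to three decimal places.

104.942

Row total (Critical) = 338; column total (macOS) = 480; grand total N = 1546.
Expected count = (row total × column total) / N = 338 × 480 / 1546 = 104.942.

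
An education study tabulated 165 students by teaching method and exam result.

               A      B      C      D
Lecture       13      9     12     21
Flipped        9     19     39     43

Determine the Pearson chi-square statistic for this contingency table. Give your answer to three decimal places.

8.800

Row totals: 55, 110. Column totals: 22, 28, 51, 64. Grand total N = 165.
Expected counts (row total × column total / N):
  Lecture, A: 55×22/165 = 7.3333
  Lecture, B: 55×28/165 = 9.3333
  Lecture, C: 55×51/165 = 17.0000
  Lecture, D: 55×64/165 = 21.3333
  Flipped, A: 110×22/165 = 14.6667
  Flipped, B: 110×28/165 = 18.6667
  Flipped, C: 110×51/165 = 34.0000
  Flipped, D: 110×64/165 = 42.6667
Contributions (O − E)²/E:
  (13 − 7.3333)²/7.3333 = 4.3789
  (9 − 9.3333)²/9.3333 = 0.0119
  (12 − 17.0000)²/17.0000 = 1.4706
  (21 − 21.3333)²/21.3333 = 0.0052
  (9 − 14.6667)²/14.6667 = 2.1894
  (19 − 18.6667)²/18.6667 = 0.0060
  (39 − 34.0000)²/34.0000 = 0.7353
  (43 − 42.6667)²/42.6667 = 0.0026
χ² = 4.3789 + 0.0119 + 1.4706 + 0.0052 + 2.1894 + 0.0060 + 0.7353 + 0.0026 = 8.800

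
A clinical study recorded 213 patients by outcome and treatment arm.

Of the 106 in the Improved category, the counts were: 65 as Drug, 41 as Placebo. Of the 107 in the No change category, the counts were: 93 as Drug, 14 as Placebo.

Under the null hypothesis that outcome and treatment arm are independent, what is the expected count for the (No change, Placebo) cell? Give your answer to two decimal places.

27.63

Row total (No change) = 107; column total (Placebo) = 55; grand total N = 213.
Expected count = (row total × column total) / N = 107 × 55 / 213 = 27.63.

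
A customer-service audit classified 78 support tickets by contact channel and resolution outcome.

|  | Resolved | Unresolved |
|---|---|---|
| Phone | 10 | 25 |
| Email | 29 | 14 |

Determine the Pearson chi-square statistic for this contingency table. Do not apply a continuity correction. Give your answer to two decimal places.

11.66

Row totals: 35, 43. Column totals: 39, 39. Grand total N = 78.
Expected counts (row total × column total / N):
  Phone, Resolved: 35×39/78 = 17.500
  Phone, Unresolved: 35×39/78 = 17.500
  Email, Resolved: 43×39/78 = 21.500
  Email, Unresolved: 43×39/78 = 21.500
Contributions (O − E)²/E:
  (10 − 17.500)²/17.500 = 3.2143
  (25 − 17.500)²/17.500 = 3.2143
  (29 − 21.500)²/21.500 = 2.6163
  (14 − 21.500)²/21.500 = 2.6163
χ² = 3.2143 + 3.2143 + 2.6163 + 2.6163 = 11.66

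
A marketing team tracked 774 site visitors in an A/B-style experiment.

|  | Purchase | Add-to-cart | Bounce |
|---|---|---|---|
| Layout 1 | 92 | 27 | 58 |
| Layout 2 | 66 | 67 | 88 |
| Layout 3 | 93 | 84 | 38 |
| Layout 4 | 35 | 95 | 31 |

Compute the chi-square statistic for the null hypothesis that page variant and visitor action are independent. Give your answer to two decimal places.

99.69

Row totals: 177, 221, 215, 161. Column totals: 286, 273, 215. Grand total N = 774.
Expected counts (row total × column total / N):
  Layout 1, Purchase: 177×286/774 = 65.403
  Layout 1, Add-to-cart: 177×273/774 = 62.430
  Layout 1, Bounce: 177×215/774 = 49.167
  Layout 2, Purchase: 221×286/774 = 81.661
  Layout 2, Add-to-cart: 221×273/774 = 77.950
  Layout 2, Bounce: 221×215/774 = 61.389
  Layout 3, Purchase: 215×286/774 = 79.444
  Layout 3, Add-to-cart: 215×273/774 = 75.833
  Layout 3, Bounce: 215×215/774 = 59.722
  Layout 4, Purchase: 161×286/774 = 59.491
  Layout 4, Add-to-cart: 161×273/774 = 56.787
  Layout 4, Bounce: 161×215/774 = 44.722
Contributions (O − E)²/E:
  (92 − 65.403)²/65.403 = 10.8160
  (27 − 62.430)²/62.430 = 20.1071
  (58 − 49.167)²/49.167 = 1.5869
  (66 − 81.661)²/81.661 = 3.0035
  (67 − 77.950)²/77.950 = 1.5382
  (88 − 61.389)²/61.389 = 11.5354
  (93 − 79.444)²/79.444 = 2.3131
  (84 − 75.833)²/75.833 = 0.8796
  (38 − 59.722)²/59.722 = 7.9007
  (35 − 59.491)²/59.491 = 10.0823
  (95 − 56.787)²/56.787 = 25.7142
  (31 − 44.722)²/44.722 = 4.2103
χ² = 10.8160 + 20.1071 + 1.5869 + 3.0035 + 1.5382 + 11.5354 + 2.3131 + 0.8796 + 7.9007 + 10.0823 + 25.7142 + 4.2103 = 99.69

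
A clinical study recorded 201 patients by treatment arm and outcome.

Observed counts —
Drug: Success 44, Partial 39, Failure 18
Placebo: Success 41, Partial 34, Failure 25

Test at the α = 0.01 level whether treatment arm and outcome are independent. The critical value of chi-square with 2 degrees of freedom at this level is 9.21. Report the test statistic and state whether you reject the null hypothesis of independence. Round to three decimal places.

Row totals: 101, 100. Column totals: 85, 73, 43. Grand total N = 201.
Expected counts (row total × column total / N):
  Drug, Success: 101×85/201 = 42.7114
  Drug, Partial: 101×73/201 = 36.6816
  Drug, Failure: 101×43/201 = 21.6070
  Placebo, Success: 100×85/201 = 42.2886
  Placebo, Partial: 100×73/201 = 36.3184
  Placebo, Failure: 100×43/201 = 21.3930
Contributions (O − E)²/E:
  (44 − 42.7114)²/42.7114 = 0.0389
  (39 − 36.6816)²/36.6816 = 0.1465
  (18 − 21.6070)²/21.6070 = 0.6021
  (41 − 42.2886)²/42.2886 = 0.0393
  (34 − 36.3184)²/36.3184 = 0.1480
  (25 − 21.3930)²/21.3930 = 0.6082
χ² = 0.0389 + 0.1465 + 0.6021 + 0.0393 + 0.1480 + 0.6082 = 1.583
df = (2−1)(3−1) = 2. Since 1.583 < 9.21, fail to reject the null hypothesis of independence at α = 0.01.

1.583; fail to reject H₀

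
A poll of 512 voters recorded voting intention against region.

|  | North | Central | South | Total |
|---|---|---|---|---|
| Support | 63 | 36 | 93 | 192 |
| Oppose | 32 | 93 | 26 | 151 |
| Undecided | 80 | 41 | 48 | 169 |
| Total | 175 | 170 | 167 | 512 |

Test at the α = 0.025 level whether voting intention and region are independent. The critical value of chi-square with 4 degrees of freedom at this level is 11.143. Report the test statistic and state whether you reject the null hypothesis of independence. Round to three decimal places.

95.542; reject H₀

Grand total N = 512.
Expected counts (row total × column total / N):
  Support, North: 192×175/512 = 65.6250
  Support, Central: 192×170/512 = 63.7500
  Support, South: 192×167/512 = 62.6250
  Oppose, North: 151×175/512 = 51.6113
  Oppose, Central: 151×170/512 = 50.1367
  Oppose, South: 151×167/512 = 49.2520
  Undecided, North: 169×175/512 = 57.7637
  Undecided, Central: 169×170/512 = 56.1133
  Undecided, South: 169×167/512 = 55.1230
Contributions (O − E)²/E:
  (63 − 65.6250)²/65.6250 = 0.1050
  (36 − 63.7500)²/63.7500 = 12.0794
  (93 − 62.6250)²/62.6250 = 14.7328
  (32 − 51.6113)²/51.6113 = 7.4519
  (93 − 50.1367)²/50.1367 = 36.6451
  (26 − 49.2520)²/49.2520 = 10.9773
  (80 − 57.7637)²/57.7637 = 8.5599
  (41 − 56.1133)²/56.1133 = 4.0705
  (48 − 55.1230)²/55.1230 = 0.9204
χ² = 0.1050 + 12.0794 + 14.7328 + 7.4519 + 36.6451 + 10.9773 + 8.5599 + 4.0705 + 0.9204 = 95.542
df = (3−1)(3−1) = 4. Since 95.542 > 11.143, reject the null hypothesis of independence at α = 0.025.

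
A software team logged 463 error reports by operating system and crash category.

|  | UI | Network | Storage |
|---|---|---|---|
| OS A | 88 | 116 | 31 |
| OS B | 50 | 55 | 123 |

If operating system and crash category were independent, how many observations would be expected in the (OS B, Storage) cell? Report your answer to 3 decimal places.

75.836

Row total (OS B) = 228; column total (Storage) = 154; grand total N = 463.
Expected count = (row total × column total) / N = 228 × 154 / 463 = 75.836.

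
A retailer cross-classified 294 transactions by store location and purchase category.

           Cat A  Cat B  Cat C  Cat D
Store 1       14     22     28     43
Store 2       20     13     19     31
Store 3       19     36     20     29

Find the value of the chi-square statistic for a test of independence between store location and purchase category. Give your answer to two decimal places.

14.48

Row totals: 107, 83, 104. Column totals: 53, 71, 67, 103. Grand total N = 294.
Expected counts (row total × column total / N):
  Store 1, Cat A: 107×53/294 = 19.289
  Store 1, Cat B: 107×71/294 = 25.840
  Store 1, Cat C: 107×67/294 = 24.384
  Store 1, Cat D: 107×103/294 = 37.486
  Store 2, Cat A: 83×53/294 = 14.963
  Store 2, Cat B: 83×71/294 = 20.044
  Store 2, Cat C: 83×67/294 = 18.915
  Store 2, Cat D: 83×103/294 = 29.078
  Store 3, Cat A: 104×53/294 = 18.748
  Store 3, Cat B: 104×71/294 = 25.116
  Store 3, Cat C: 104×67/294 = 23.701
  Store 3, Cat D: 104×103/294 = 36.435
Contributions (O − E)²/E:
  (14 − 19.289)²/19.289 = 1.4502
  (22 − 25.840)²/25.840 = 0.5707
  (28 − 24.384)²/24.384 = 0.5362
  (43 − 37.486)²/37.486 = 0.8111
  (20 − 14.963)²/14.963 = 1.6956
  (13 − 20.044)²/20.044 = 2.4755
  (19 − 18.915)²/18.915 = 0.0004
  (31 − 29.078)²/29.078 = 0.1270
  (19 − 18.748)²/18.748 = 0.0034
  (36 − 25.116)²/25.116 = 4.7166
  (20 − 23.701)²/23.701 = 0.5779
  (29 − 36.435)²/36.435 = 1.5172
χ² = 1.4502 + 0.5707 + 0.5362 + 0.8111 + 1.6956 + 2.4755 + 0.0004 + 0.1270 + 0.0034 + 4.7166 + 0.5779 + 1.5172 = 14.48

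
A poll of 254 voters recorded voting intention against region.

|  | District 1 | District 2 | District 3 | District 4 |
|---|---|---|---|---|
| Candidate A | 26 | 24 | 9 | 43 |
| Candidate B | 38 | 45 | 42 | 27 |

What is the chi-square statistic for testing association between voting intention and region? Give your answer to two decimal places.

24.77

Row totals: 102, 152. Column totals: 64, 69, 51, 70. Grand total N = 254.
Expected counts (row total × column total / N):
  Candidate A, District 1: 102×64/254 = 25.701
  Candidate A, District 2: 102×69/254 = 27.709
  Candidate A, District 3: 102×51/254 = 20.480
  Candidate A, District 4: 102×70/254 = 28.110
  Candidate B, District 1: 152×64/254 = 38.299
  Candidate B, District 2: 152×69/254 = 41.291
  Candidate B, District 3: 152×51/254 = 30.520
  Candidate B, District 4: 152×70/254 = 41.890
Contributions (O − E)²/E:
  (26 − 25.701)²/25.701 = 0.0035
  (24 − 27.709)²/27.709 = 0.4965
  (9 − 20.480)²/20.480 = 6.4351
  (43 − 28.110)²/28.110 = 7.8873
  (38 − 38.299)²/38.299 = 0.0023
  (45 − 41.291)²/41.291 = 0.3332
  (42 − 30.520)²/30.520 = 4.3182
  (27 − 41.890)²/41.890 = 5.2927
χ² = 0.0035 + 0.4965 + 6.4351 + 7.8873 + 0.0023 + 0.3332 + 4.3182 + 5.2927 = 24.77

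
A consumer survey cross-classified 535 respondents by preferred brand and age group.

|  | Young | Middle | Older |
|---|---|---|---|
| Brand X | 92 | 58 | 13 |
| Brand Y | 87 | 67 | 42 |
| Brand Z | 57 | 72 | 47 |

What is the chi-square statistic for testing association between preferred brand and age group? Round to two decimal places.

28.82

Row totals: 163, 196, 176. Column totals: 236, 197, 102. Grand total N = 535.
Expected counts (row total × column total / N):
  Brand X, Young: 163×236/535 = 71.9028
  Brand X, Middle: 163×197/535 = 60.0206
  Brand X, Older: 163×102/535 = 31.0766
  Brand Y, Young: 196×236/535 = 86.4598
  Brand Y, Middle: 196×197/535 = 72.1720
  Brand Y, Older: 196×102/535 = 37.3682
  Brand Z, Young: 176×236/535 = 77.6374
  Brand Z, Middle: 176×197/535 = 64.8075
  Brand Z, Older: 176×102/535 = 33.5551
Contributions (O − E)²/E:
  (92 − 71.9028)²/71.9028 = 5.6173
  (58 − 60.0206)²/60.0206 = 0.0680
  (13 − 31.0766)²/31.0766 = 10.5148
  (87 − 86.4598)²/86.4598 = 0.0034
  (67 − 72.1720)²/72.1720 = 0.3706
  (42 − 37.3682)²/37.3682 = 0.5741
  (57 − 77.6374)²/77.6374 = 5.4858
  (72 − 64.8075)²/64.8075 = 0.7982
  (47 − 33.5551)²/33.5551 = 5.3871
χ² = 5.6173 + 0.0680 + 10.5148 + 0.0034 + 0.3706 + 0.5741 + 5.4858 + 0.7982 + 5.3871 = 28.82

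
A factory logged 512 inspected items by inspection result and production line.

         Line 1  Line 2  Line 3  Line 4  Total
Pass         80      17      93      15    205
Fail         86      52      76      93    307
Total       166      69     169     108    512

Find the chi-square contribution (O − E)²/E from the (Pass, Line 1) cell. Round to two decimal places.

Row total (Pass) = 205; column total (Line 1) = 166; N = 512.
Expected count E = 205 × 166 / 512 = 66.4648.
Contribution = (O − E)²/E = (80 − 66.4648)² / 66.4648 = 2.76.

2.76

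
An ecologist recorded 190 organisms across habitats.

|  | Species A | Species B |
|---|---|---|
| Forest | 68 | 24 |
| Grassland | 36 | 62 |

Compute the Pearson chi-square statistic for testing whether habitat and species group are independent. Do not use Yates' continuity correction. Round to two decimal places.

26.47

Row totals: 92, 98. Column totals: 104, 86. Grand total N = 190.
Expected counts (row total × column total / N):
  Forest, Species A: 92×104/190 = 50.358
  Forest, Species B: 92×86/190 = 41.642
  Grassland, Species A: 98×104/190 = 53.642
  Grassland, Species B: 98×86/190 = 44.358
Contributions (O − E)²/E:
  (68 − 50.358)²/50.358 = 6.1806
  (24 − 41.642)²/41.642 = 7.4742
  (36 − 53.642)²/53.642 = 5.8022
  (62 − 44.358)²/44.358 = 7.0166
χ² = 6.1806 + 7.4742 + 5.8022 + 7.0166 = 26.47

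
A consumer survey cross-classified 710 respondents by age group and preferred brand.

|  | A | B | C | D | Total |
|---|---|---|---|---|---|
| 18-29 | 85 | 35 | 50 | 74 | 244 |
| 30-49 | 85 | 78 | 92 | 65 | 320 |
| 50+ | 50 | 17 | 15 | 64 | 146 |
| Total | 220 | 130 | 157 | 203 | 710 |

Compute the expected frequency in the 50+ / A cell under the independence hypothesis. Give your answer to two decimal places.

45.24

Row total (50+) = 146; column total (A) = 220; grand total N = 710.
Expected count = (row total × column total) / N = 146 × 220 / 710 = 45.24.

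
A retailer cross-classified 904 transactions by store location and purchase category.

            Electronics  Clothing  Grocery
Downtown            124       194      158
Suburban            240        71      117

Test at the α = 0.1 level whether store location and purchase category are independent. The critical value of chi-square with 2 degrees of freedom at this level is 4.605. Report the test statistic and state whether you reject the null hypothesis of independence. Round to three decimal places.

Row totals: 476, 428. Column totals: 364, 265, 275. Grand total N = 904.
Expected counts (row total × column total / N):
  Downtown, Electronics: 476×364/904 = 191.6637
  Downtown, Clothing: 476×265/904 = 139.5354
  Downtown, Grocery: 476×275/904 = 144.8009
  Suburban, Electronics: 428×364/904 = 172.3363
  Suburban, Clothing: 428×265/904 = 125.4646
  Suburban, Grocery: 428×275/904 = 130.1991
Contributions (O − E)²/E:
  (124 − 191.6637)²/191.6637 = 23.8876
  (194 − 139.5354)²/139.5354 = 21.2591
  (158 − 144.8009)²/144.8009 = 1.2031
  (240 − 172.3363)²/172.3363 = 26.5665
  (71 − 125.4646)²/125.4646 = 23.6433
  (117 − 130.1991)²/130.1991 = 1.3381
χ² = 23.8876 + 21.2591 + 1.2031 + 26.5665 + 23.6433 + 1.3381 = 97.898
df = (2−1)(3−1) = 2. Since 97.898 > 4.605, reject the null hypothesis of independence at α = 0.1.

97.898; reject H₀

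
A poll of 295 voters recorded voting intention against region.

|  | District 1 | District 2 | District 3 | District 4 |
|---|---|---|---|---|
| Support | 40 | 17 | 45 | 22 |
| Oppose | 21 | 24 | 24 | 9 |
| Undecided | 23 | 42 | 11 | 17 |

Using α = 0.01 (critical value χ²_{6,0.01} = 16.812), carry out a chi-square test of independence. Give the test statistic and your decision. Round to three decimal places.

Row totals: 124, 78, 93. Column totals: 84, 83, 80, 48. Grand total N = 295.
Expected counts (row total × column total / N):
  Support, District 1: 124×84/295 = 35.3085
  Support, District 2: 124×83/295 = 34.8881
  Support, District 3: 124×80/295 = 33.6271
  Support, District 4: 124×48/295 = 20.1763
  Oppose, District 1: 78×84/295 = 22.2102
  Oppose, District 2: 78×83/295 = 21.9458
  Oppose, District 3: 78×80/295 = 21.1525
  Oppose, District 4: 78×48/295 = 12.6915
  Undecided, District 1: 93×84/295 = 26.4814
  Undecided, District 2: 93×83/295 = 26.1661
  Undecided, District 3: 93×80/295 = 25.2203
  Undecided, District 4: 93×48/295 = 15.1322
Contributions (O − E)²/E:
  (40 − 35.3085)²/35.3085 = 0.6234
  (17 − 34.8881)²/34.8881 = 9.1717
  (45 − 33.6271)²/33.6271 = 3.8464
  (22 − 20.1763)²/20.1763 = 0.1648
  (21 − 22.2102)²/22.2102 = 0.0659
  (24 − 21.9458)²/21.9458 = 0.1923
  (24 − 21.1525)²/21.1525 = 0.3833
  (9 − 12.6915)²/12.6915 = 1.0737
  (23 − 26.4814)²/26.4814 = 0.4577
  (42 − 26.1661)²/26.1661 = 9.5816
  (11 − 25.2203)²/25.2203 = 8.0180
  (17 − 15.1322)²/15.1322 = 0.2305
χ² = 0.6234 + 9.1717 + 3.8464 + 0.1648 + 0.0659 + 0.1923 + 0.3833 + 1.0737 + 0.4577 + 9.5816 + 8.0180 + 0.2305 = 33.809
df = (3−1)(4−1) = 6. Since 33.809 > 16.812, reject the null hypothesis of independence at α = 0.01.

33.809; reject H₀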